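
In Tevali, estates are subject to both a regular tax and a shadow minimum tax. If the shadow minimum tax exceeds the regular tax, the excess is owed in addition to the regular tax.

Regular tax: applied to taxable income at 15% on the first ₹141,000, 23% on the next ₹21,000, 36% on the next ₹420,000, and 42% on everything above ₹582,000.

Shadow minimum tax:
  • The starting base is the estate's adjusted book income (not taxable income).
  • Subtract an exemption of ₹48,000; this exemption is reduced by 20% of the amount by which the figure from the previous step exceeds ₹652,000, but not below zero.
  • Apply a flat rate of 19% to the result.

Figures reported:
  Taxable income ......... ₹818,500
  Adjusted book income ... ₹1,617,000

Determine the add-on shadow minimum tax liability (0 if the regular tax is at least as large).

Regular tax:
  ₹141,000 × 15% = ₹21,150
  ₹21,000 × 23% = ₹4,830
  ₹420,000 × 36% = ₹151,200
  ₹236,500 × 42% = ₹99,330
  → ₹276,510

Shadow minimum tax:
  Base (adjusted book income): ₹1,617,000
  Exemption: 20% × (₹1,617,000 − ₹652,000) = ₹193,000 ≥ ₹48,000, so the exemption is fully phased out
  Base: ₹1,617,000 − ₹0 = ₹1,617,000
  ₹1,617,000 × 19% = ₹307,230

Excess of shadow minimum tax over regular tax: ₹307,230 − ₹276,510 = ₹30,720.

₹30,720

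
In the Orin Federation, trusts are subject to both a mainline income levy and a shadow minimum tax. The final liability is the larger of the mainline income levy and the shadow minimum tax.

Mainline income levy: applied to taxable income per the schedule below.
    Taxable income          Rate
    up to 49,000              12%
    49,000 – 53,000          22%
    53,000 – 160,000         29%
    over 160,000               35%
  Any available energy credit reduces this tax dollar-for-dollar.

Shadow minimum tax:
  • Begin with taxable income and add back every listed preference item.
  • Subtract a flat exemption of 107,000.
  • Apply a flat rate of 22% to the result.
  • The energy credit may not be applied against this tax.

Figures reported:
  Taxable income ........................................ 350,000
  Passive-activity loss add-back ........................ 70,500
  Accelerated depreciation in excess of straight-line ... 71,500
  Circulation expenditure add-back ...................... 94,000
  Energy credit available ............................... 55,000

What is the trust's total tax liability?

105,380

Mainline income levy:
  49,000 × 12% = 5,880
  4,000 × 22% = 880
  107,000 × 29% = 31,030
  190,000 × 35% = 66,500
  → 104,290
  Less energy credit 55,000 → 49,290

Shadow minimum tax:
  Adjusted income: 350,000 + 70,500 + 71,500 + 94,000 = 586,000
  Less exemption 107,000 → base 479,000
  479,000 × 22% = 105,380

105,380 > 49,290, so the shadow minimum tax is the binding amount.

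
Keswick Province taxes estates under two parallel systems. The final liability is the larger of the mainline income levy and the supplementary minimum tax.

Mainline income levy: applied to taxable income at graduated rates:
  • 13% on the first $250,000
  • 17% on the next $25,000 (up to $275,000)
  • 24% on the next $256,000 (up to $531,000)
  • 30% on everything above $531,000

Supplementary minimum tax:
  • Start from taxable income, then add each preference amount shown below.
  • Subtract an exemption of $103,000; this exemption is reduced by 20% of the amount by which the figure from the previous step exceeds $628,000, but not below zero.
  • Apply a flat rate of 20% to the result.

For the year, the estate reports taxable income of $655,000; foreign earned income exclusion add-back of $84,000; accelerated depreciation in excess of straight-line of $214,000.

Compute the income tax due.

Supplementary minimum tax:
  Adjusted income: $655,000 + $84,000 + $214,000 = $953,000
  Exemption: $103,000 − 20% × ($953,000 − $628,000) = $103,000 − $65,000 = $38,000
  Base: $953,000 − $38,000 = $915,000
  $915,000 × 20% = $183,000

Mainline income levy:
  $250,000 × 13% = $32,500
  $25,000 × 17% = $4,250
  $256,000 × 24% = $61,440
  $124,000 × 30% = $37,200
  → $135,390

$183,000 > $135,390, so the supplementary minimum tax is the binding amount.

$183,000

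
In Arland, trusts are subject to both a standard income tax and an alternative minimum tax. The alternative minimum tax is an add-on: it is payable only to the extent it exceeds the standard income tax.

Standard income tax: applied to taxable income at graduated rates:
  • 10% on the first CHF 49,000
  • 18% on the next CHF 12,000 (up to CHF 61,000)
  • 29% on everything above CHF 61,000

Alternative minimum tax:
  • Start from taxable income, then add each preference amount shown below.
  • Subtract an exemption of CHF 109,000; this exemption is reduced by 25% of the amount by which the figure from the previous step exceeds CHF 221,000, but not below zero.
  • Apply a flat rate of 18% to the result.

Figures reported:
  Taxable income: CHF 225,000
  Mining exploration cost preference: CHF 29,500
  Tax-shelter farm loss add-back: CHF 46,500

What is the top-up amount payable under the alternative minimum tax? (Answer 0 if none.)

Standard income tax:
  CHF 49,000 × 10% = CHF 4,900
  CHF 12,000 × 18% = CHF 2,160
  CHF 164,000 × 29% = CHF 47,560
  → CHF 54,620

Alternative minimum tax:
  Adjusted income: CHF 225,000 + CHF 29,500 + CHF 46,500 = CHF 301,000
  Exemption: CHF 109,000 − 25% × (CHF 301,000 − CHF 221,000) = CHF 109,000 − CHF 20,000 = CHF 89,000
  Base: CHF 301,000 − CHF 89,000 = CHF 212,000
  CHF 212,000 × 18% = CHF 38,160

CHF 38,160 ≤ CHF 54,620, so no add-on is due.

CHF 0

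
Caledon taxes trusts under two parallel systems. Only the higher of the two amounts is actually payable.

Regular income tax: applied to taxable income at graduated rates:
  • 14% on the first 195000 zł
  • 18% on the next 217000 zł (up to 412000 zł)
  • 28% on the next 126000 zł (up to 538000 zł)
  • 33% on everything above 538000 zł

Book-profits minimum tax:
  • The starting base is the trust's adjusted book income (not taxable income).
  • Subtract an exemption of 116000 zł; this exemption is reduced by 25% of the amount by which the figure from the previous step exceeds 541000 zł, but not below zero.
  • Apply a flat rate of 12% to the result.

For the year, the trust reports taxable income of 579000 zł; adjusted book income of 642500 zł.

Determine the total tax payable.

Book-profits minimum tax:
  Base (adjusted book income): 642500 zł
  Exemption: 116000 zł − 25% × (642500 zł − 541000 zł) = 116000 zł − 25375 zł = 90625 zł
  Base: 642500 zł − 90625 zł = 551875 zł
  551875 zł × 12% = 66225 zł

Regular income tax:
  195000 zł × 14% = 27300 zł
  217000 zł × 18% = 39060 zł
  126000 zł × 28% = 35280 zł
  41000 zł × 33% = 13530 zł
  → 115170 zł

115170 zł > 66225 zł, so the regular income tax governs.

115170 zł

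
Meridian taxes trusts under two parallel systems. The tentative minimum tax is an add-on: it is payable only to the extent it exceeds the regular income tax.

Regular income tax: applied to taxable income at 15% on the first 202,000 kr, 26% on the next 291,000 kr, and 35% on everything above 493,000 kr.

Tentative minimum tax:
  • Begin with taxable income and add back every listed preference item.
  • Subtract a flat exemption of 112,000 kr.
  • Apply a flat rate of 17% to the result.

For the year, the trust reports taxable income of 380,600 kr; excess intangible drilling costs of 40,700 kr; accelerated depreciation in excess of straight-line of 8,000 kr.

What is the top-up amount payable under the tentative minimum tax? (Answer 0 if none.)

Regular income tax:
  202,000 kr × 15% = 30,300 kr
  178,600 kr × 26% = 46,436 kr
  → 76,736 kr

Tentative minimum tax:
  Adjusted income: 380,600 kr + 40,700 kr + 8,000 kr = 429,300 kr
  Less exemption 112,000 kr → base 317,300 kr
  317,300 kr × 17% = 53,941 kr

53,941 kr ≤ 76,736 kr, so no add-on is due.

0 kr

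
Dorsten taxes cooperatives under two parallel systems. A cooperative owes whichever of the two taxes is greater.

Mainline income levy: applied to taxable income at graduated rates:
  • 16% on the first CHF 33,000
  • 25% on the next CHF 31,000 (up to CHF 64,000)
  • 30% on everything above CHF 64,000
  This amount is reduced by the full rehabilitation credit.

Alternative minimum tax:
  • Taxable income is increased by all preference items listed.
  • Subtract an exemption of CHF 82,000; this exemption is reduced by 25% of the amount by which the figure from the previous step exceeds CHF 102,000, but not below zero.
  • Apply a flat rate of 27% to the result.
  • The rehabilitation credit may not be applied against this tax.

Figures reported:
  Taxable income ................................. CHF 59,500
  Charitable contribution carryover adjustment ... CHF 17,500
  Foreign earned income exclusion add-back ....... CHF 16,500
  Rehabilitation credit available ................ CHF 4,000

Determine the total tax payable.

Mainline income levy:
  CHF 33,000 × 16% = CHF 5,280
  CHF 26,500 × 25% = CHF 6,625
  → CHF 11,905
  Less rehabilitation credit CHF 4,000 → CHF 7,905

Alternative minimum tax:
  Adjusted income: CHF 59,500 + CHF 17,500 + CHF 16,500 = CHF 93,500
  Exemption: CHF 93,500 ≤ CHF 102,000, so full CHF 82,000 applies
  Base: CHF 93,500 − CHF 82,000 = CHF 11,500
  CHF 11,500 × 27% = CHF 3,105

CHF 7,905 > CHF 3,105, so the mainline income levy governs.

CHF 7,905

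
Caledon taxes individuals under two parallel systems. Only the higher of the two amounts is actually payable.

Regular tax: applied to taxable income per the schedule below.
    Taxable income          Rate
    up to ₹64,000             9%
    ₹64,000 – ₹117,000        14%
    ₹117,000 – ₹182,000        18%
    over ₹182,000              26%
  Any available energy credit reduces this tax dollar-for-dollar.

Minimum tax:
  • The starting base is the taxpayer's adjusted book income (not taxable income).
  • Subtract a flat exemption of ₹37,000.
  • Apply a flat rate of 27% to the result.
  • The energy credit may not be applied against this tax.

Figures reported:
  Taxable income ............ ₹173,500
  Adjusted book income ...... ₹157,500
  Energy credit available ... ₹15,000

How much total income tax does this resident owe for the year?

Minimum tax:
  Base (adjusted book income): ₹157,500
  Less exemption ₹37,000 → base ₹120,500
  ₹120,500 × 27% = ₹32,535

Regular tax:
  ₹64,000 × 9% = ₹5,760
  ₹53,000 × 14% = ₹7,420
  ₹56,500 × 18% = ₹10,170
  → ₹23,350
  Less energy credit ₹15,000 → ₹8,350

₹32,535 > ₹8,350, so the minimum tax is the binding amount.

₹32,535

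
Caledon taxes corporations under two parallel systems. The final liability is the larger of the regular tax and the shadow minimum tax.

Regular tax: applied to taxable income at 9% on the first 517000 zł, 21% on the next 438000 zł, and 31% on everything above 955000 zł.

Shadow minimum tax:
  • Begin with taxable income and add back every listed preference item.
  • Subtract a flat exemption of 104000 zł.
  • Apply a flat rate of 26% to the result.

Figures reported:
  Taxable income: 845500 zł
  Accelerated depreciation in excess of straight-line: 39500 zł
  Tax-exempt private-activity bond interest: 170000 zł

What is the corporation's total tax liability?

247260 zł

Regular tax:
  517000 zł × 9% = 46530 zł
  328500 zł × 21% = 68985 zł
  → 115515 zł

Shadow minimum tax:
  Adjusted income: 845500 zł + 39500 zł + 170000 zł = 1055000 zł
  Less exemption 104000 zł → base 951000 zł
  951000 zł × 26% = 247260 zł

247260 zł > 115515 zł, so the shadow minimum tax is the binding amount.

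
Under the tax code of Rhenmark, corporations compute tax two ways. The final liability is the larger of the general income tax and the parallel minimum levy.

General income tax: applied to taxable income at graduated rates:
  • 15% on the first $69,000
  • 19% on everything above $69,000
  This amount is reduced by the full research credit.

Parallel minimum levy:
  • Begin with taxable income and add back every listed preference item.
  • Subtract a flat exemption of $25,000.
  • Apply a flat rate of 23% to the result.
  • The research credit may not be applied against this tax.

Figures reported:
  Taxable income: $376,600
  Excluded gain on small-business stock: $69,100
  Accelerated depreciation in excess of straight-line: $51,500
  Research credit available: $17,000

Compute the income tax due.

Parallel minimum levy:
  Adjusted income: $376,600 + $69,100 + $51,500 = $497,200
  Less exemption $25,000 → base $472,200
  $472,200 × 23% = $108,606

General income tax:
  $69,000 × 15% = $10,350
  $307,600 × 19% = $58,444
  → $68,794
  Less research credit $17,000 → $51,794

$108,606 > $51,794, so the parallel minimum levy is the binding amount.

$108,606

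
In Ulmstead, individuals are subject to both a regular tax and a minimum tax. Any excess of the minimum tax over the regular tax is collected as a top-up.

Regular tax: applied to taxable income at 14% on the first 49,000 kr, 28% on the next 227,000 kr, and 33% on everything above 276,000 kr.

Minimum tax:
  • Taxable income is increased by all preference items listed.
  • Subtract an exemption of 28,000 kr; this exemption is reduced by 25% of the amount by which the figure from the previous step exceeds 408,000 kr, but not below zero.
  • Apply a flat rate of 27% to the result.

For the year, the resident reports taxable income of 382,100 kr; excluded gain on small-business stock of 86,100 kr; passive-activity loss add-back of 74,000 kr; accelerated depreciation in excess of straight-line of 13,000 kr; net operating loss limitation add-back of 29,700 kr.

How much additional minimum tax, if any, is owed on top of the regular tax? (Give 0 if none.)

52,490 kr

Minimum tax:
  Adjusted income: 382,100 kr + 86,100 kr + 74,000 kr + 13,000 kr + 29,700 kr = 584,900 kr
  Exemption: 25% × (584,900 kr − 408,000 kr) = 44,225 kr ≥ 28,000 kr, so the exemption is fully phased out
  Base: 584,900 kr − 0 kr = 584,900 kr
  584,900 kr × 27% = 157,923 kr

Regular tax:
  49,000 kr × 14% = 6,860 kr
  227,000 kr × 28% = 63,560 kr
  106,100 kr × 33% = 35,013 kr
  → 105,433 kr

Excess of minimum tax over regular tax: 157,923 kr − 105,433 kr = 52,490 kr.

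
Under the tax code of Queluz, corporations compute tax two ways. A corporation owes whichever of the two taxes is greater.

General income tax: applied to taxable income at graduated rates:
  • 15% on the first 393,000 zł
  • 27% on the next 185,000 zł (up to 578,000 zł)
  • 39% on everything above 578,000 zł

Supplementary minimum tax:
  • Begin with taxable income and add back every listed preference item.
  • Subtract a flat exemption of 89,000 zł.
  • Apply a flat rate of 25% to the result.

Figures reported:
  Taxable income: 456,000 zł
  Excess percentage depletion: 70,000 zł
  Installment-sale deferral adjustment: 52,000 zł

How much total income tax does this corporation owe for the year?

122,250 zł

General income tax:
  393,000 zł × 15% = 58,950 zł
  63,000 zł × 27% = 17,010 zł
  → 75,960 zł

Supplementary minimum tax:
  Adjusted income: 456,000 zł + 70,000 zł + 52,000 zł = 578,000 zł
  Less exemption 89,000 zł → base 489,000 zł
  489,000 zł × 25% = 122,250 zł

122,250 zł > 75,960 zł, so the supplementary minimum tax is the binding amount.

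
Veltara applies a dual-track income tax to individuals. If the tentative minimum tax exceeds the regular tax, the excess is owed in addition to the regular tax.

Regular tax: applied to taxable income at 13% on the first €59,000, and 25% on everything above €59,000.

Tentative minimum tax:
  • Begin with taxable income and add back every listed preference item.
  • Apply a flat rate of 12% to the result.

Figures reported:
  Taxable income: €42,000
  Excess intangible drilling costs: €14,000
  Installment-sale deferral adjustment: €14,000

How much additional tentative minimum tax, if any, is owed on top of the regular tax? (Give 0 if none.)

€2,940

Tentative minimum tax:
  Adjusted income: €42,000 + €14,000 + €14,000 = €70,000
  €70,000 × 12% = €8,400

Regular tax:
  €42,000 × 13% = €5,460

Excess of tentative minimum tax over regular tax: €8,400 − €5,460 = €2,940.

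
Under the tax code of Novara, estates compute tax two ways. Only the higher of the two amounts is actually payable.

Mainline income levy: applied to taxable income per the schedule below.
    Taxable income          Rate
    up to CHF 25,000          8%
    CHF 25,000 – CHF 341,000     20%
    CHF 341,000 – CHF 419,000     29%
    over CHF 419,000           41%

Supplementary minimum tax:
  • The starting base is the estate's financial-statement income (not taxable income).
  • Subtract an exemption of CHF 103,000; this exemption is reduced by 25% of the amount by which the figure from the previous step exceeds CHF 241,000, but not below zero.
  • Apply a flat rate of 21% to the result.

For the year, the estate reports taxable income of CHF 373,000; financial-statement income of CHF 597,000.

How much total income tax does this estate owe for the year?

Mainline income levy:
  CHF 25,000 × 8% = CHF 2,000
  CHF 316,000 × 20% = CHF 63,200
  CHF 32,000 × 29% = CHF 9,280
  → CHF 74,480

Supplementary minimum tax:
  Base (financial-statement income): CHF 597,000
  Exemption: CHF 103,000 − 25% × (CHF 597,000 − CHF 241,000) = CHF 103,000 − CHF 89,000 = CHF 14,000
  Base: CHF 597,000 − CHF 14,000 = CHF 583,000
  CHF 583,000 × 21% = CHF 122,430

CHF 122,430 > CHF 74,480, so the supplementary minimum tax is the binding amount.

CHF 122,430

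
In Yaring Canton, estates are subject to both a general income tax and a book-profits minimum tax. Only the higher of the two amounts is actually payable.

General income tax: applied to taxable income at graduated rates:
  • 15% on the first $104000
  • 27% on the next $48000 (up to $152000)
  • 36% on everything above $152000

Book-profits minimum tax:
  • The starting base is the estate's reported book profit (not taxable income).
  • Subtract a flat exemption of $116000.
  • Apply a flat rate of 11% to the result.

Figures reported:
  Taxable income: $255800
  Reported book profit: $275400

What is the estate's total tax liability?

$65928

Book-profits minimum tax:
  Base (reported book profit): $275400
  Less exemption $116000 → base $159400
  $159400 × 11% = $17534

General income tax:
  $104000 × 15% = $15600
  $48000 × 27% = $12960
  $103800 × 36% = $37368
  → $65928

$65928 > $17534, so the general income tax governs.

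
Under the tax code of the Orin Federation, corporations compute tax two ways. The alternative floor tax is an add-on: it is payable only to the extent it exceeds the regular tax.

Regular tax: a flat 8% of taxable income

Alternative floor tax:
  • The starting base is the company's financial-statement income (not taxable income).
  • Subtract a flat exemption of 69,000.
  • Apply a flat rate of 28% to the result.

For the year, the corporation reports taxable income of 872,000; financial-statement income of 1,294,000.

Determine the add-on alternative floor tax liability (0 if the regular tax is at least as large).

273,240

Alternative floor tax:
  Base (financial-statement income): 1,294,000
  Less exemption 69,000 → base 1,225,000
  1,225,000 × 28% = 343,000

Regular tax:
  872,000 × 8% = 69,760

Excess of alternative floor tax over regular tax: 343,000 − 69,760 = 273,240.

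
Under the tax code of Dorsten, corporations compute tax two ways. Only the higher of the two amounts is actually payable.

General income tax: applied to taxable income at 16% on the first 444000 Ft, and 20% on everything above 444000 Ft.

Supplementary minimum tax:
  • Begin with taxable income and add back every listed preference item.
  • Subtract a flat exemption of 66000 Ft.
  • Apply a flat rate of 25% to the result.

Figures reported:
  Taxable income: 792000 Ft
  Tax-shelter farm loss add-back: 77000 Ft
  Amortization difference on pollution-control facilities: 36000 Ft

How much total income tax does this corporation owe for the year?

General income tax:
  444000 Ft × 16% = 71040 Ft
  348000 Ft × 20% = 69600 Ft
  → 140640 Ft

Supplementary minimum tax:
  Adjusted income: 792000 Ft + 77000 Ft + 36000 Ft = 905000 Ft
  Less exemption 66000 Ft → base 839000 Ft
  839000 Ft × 25% = 209750 Ft

209750 Ft > 140640 Ft, so the supplementary minimum tax is the binding amount.

209750 Ft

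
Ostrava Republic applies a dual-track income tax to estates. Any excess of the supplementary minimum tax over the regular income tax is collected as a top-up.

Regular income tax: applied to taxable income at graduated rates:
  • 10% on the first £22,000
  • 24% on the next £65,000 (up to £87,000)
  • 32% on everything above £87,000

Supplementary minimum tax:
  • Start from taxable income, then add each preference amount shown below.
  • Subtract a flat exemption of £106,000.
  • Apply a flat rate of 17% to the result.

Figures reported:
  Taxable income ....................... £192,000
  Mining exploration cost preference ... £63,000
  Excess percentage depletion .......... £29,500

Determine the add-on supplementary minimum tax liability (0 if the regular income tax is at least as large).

Supplementary minimum tax:
  Adjusted income: £192,000 + £63,000 + £29,500 = £284,500
  Less exemption £106,000 → base £178,500
  £178,500 × 17% = £30,345

Regular income tax:
  £22,000 × 10% = £2,200
  £65,000 × 24% = £15,600
  £105,000 × 32% = £33,600
  → £51,400

£30,345 ≤ £51,400, so no add-on is due.

£0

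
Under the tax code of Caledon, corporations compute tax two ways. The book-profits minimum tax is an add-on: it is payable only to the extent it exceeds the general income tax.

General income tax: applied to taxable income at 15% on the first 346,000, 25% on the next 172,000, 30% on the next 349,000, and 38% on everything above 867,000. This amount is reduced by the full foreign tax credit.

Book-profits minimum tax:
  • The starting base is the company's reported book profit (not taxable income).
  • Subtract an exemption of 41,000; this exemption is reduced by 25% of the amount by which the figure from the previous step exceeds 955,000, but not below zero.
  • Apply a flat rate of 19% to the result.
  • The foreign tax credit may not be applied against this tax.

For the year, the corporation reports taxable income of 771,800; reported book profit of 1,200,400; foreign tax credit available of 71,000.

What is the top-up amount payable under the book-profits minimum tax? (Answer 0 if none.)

Book-profits minimum tax:
  Base (reported book profit): 1,200,400
  Exemption: 25% × (1,200,400 − 955,000) = 61,350 ≥ 41,000, so the exemption is fully phased out
  Base: 1,200,400 − 0 = 1,200,400
  1,200,400 × 19% = 228,076

General income tax:
  346,000 × 15% = 51,900
  172,000 × 25% = 43,000
  253,800 × 30% = 76,140
  → 171,040
  Less foreign tax credit 71,000 → 100,040

Excess of book-profits minimum tax over general income tax: 228,076 − 100,040 = 128,036.

128,036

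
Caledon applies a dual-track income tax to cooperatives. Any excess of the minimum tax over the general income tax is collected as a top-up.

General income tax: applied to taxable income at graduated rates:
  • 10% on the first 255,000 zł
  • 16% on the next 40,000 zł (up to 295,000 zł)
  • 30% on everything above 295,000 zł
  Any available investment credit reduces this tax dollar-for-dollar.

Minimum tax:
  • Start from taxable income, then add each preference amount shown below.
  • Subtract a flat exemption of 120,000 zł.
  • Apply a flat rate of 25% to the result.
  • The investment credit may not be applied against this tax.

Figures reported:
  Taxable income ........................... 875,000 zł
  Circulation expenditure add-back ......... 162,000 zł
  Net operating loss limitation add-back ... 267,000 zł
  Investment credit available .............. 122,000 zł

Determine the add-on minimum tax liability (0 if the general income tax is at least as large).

General income tax:
  255,000 zł × 10% = 25,500 zł
  40,000 zł × 16% = 6,400 zł
  580,000 zł × 30% = 174,000 zł
  → 205,900 zł
  Less investment credit 122,000 zł → 83,900 zł

Minimum tax:
  Adjusted income: 875,000 zł + 162,000 zł + 267,000 zł = 1,304,000 zł
  Less exemption 120,000 zł → base 1,184,000 zł
  1,184,000 zł × 25% = 296,000 zł

Excess of minimum tax over general income tax: 296,000 zł − 83,900 zł = 212,100 zł.

212,100 zł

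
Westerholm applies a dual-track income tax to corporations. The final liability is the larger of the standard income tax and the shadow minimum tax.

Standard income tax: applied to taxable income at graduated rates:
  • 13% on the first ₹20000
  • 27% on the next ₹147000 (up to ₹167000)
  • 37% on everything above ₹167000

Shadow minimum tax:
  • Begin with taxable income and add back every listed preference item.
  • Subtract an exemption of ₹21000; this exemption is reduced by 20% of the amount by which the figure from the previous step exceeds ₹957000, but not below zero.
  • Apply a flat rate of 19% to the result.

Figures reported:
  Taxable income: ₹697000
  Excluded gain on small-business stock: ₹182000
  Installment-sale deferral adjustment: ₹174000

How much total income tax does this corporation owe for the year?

Standard income tax:
  ₹20000 × 13% = ₹2600
  ₹147000 × 27% = ₹39690
  ₹530000 × 37% = ₹196100
  → ₹238390

Shadow minimum tax:
  Adjusted income: ₹697000 + ₹182000 + ₹174000 = ₹1053000
  Exemption: ₹21000 − 20% × (₹1053000 − ₹957000) = ₹21000 − ₹19200 = ₹1800
  Base: ₹1053000 − ₹1800 = ₹1051200
  ₹1051200 × 19% = ₹199728

₹238390 > ₹199728, so the standard income tax governs.

₹238390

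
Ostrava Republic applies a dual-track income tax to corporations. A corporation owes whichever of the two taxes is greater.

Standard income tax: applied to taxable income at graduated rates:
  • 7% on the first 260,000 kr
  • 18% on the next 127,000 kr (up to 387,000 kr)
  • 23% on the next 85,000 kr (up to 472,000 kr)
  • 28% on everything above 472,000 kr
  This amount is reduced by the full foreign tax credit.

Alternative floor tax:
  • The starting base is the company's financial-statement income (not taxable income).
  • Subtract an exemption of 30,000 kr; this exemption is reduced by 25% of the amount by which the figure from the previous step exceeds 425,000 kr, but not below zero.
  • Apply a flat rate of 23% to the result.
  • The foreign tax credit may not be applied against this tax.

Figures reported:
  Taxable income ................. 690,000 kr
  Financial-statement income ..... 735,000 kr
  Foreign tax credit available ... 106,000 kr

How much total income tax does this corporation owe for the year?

Standard income tax:
  260,000 kr × 7% = 18,200 kr
  127,000 kr × 18% = 22,860 kr
  85,000 kr × 23% = 19,550 kr
  218,000 kr × 28% = 61,040 kr
  → 121,650 kr
  Less foreign tax credit 106,000 kr → 15,650 kr

Alternative floor tax:
  Base (financial-statement income): 735,000 kr
  Exemption: 25% × (735,000 kr − 425,000 kr) = 77,500 kr ≥ 30,000 kr, so the exemption is fully phased out
  Base: 735,000 kr − 0 kr = 735,000 kr
  735,000 kr × 23% = 169,050 kr

169,050 kr > 15,650 kr, so the alternative floor tax is the binding amount.

169,050 kr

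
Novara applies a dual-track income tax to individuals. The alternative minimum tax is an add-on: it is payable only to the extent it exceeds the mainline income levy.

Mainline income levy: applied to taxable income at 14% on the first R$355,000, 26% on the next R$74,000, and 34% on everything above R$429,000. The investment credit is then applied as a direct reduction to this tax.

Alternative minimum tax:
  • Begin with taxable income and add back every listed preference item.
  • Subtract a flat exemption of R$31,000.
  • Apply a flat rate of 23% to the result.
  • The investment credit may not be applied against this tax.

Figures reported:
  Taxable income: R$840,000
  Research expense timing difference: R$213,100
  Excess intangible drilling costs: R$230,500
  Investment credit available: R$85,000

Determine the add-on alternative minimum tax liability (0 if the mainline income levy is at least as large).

Mainline income levy:
  R$355,000 × 14% = R$49,700
  R$74,000 × 26% = R$19,240
  R$411,000 × 34% = R$139,740
  → R$208,680
  Less investment credit R$85,000 → R$123,680

Alternative minimum tax:
  Adjusted income: R$840,000 + R$213,100 + R$230,500 = R$1,283,600
  Less exemption R$31,000 → base R$1,252,600
  R$1,252,600 × 23% = R$288,098

Excess of alternative minimum tax over mainline income levy: R$288,098 − R$123,680 = R$164,418.

R$164,418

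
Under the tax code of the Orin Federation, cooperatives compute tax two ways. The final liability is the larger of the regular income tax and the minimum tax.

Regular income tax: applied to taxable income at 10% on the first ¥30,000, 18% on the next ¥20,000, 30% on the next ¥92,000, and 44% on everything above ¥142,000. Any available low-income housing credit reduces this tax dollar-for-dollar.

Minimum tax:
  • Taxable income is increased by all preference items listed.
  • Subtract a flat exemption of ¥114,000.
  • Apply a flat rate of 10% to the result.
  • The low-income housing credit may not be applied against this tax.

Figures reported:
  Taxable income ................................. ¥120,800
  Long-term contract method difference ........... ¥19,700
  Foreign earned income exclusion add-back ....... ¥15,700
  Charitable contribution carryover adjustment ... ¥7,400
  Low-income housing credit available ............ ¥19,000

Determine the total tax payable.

Minimum tax:
  Adjusted income: ¥120,800 + ¥19,700 + ¥15,700 + ¥7,400 = ¥163,600
  Less exemption ¥114,000 → base ¥49,600
  ¥49,600 × 10% = ¥4,960

Regular income tax:
  ¥30,000 × 10% = ¥3,000
  ¥20,000 × 18% = ¥3,600
  ¥70,800 × 30% = ¥21,240
  → ¥27,840
  Less low-income housing credit ¥19,000 → ¥8,840

¥8,840 > ¥4,960, so the regular income tax governs.

¥8,840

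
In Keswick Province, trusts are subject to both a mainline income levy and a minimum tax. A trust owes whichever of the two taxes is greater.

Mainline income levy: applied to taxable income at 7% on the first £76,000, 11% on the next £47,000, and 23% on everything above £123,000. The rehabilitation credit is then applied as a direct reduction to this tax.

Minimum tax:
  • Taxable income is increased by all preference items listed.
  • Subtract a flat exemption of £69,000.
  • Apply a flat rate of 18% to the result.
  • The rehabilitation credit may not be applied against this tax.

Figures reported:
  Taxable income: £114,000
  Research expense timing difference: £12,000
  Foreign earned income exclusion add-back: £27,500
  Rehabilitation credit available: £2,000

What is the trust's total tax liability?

£15,210

Minimum tax:
  Adjusted income: £114,000 + £12,000 + £27,500 = £153,500
  Less exemption £69,000 → base £84,500
  £84,500 × 18% = £15,210

Mainline income levy:
  £76,000 × 7% = £5,320
  £38,000 × 11% = £4,180
  → £9,500
  Less rehabilitation credit £2,000 → £7,500

£15,210 > £7,500, so the minimum tax is the binding amount.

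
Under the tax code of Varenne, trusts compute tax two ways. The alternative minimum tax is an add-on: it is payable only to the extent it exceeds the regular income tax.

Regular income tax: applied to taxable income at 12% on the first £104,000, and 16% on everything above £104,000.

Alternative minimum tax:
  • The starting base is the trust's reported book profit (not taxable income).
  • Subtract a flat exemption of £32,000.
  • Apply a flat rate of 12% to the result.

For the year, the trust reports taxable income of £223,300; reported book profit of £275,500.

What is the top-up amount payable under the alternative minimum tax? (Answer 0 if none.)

Alternative minimum tax:
  Base (reported book profit): £275,500
  Less exemption £32,000 → base £243,500
  £243,500 × 12% = £29,220

Regular income tax:
  £104,000 × 12% = £12,480
  £119,300 × 16% = £19,088
  → £31,568

£29,220 ≤ £31,568, so no add-on is due.

£0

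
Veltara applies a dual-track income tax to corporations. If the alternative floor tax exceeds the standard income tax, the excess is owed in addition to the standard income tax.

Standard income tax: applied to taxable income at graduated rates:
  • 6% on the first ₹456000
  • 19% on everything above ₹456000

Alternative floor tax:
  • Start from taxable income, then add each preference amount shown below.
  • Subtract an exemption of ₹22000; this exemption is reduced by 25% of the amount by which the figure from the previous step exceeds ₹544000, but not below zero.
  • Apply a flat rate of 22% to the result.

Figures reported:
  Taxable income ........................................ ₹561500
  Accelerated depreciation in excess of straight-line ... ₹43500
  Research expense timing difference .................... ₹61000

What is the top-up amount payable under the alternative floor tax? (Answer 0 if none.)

Alternative floor tax:
  Adjusted income: ₹561500 + ₹43500 + ₹61000 = ₹666000
  Exemption: 25% × (₹666000 − ₹544000) = ₹30500 ≥ ₹22000, so the exemption is fully phased out
  Base: ₹666000 − ₹0 = ₹666000
  ₹666000 × 22% = ₹146520

Standard income tax:
  ₹456000 × 6% = ₹27360
  ₹105500 × 19% = ₹20045
  → ₹47405

Excess of alternative floor tax over standard income tax: ₹146520 − ₹47405 = ₹99115.

₹99115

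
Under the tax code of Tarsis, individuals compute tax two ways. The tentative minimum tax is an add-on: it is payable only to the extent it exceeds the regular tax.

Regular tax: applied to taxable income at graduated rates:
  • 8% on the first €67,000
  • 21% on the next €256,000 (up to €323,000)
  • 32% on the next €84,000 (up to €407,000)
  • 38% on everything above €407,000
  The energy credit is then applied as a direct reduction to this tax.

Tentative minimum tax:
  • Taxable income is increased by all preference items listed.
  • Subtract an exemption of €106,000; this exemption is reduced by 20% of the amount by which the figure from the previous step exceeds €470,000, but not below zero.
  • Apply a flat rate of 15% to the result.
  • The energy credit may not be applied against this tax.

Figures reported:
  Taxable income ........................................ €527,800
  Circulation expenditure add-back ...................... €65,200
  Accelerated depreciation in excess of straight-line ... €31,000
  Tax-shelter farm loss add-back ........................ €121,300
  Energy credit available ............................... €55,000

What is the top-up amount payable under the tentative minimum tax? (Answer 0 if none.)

Regular tax:
  €67,000 × 8% = €5,360
  €256,000 × 21% = €53,760
  €84,000 × 32% = €26,880
  €120,800 × 38% = €45,904
  → €131,904
  Less energy credit €55,000 → €76,904

Tentative minimum tax:
  Adjusted income: €527,800 + €65,200 + €31,000 + €121,300 = €745,300
  Exemption: €106,000 − 20% × (€745,300 − €470,000) = €106,000 − €55,060 = €50,940
  Base: €745,300 − €50,940 = €694,360
  €694,360 × 15% = €104,154

Excess of tentative minimum tax over regular tax: €104,154 − €76,904 = €27,250.

€27,250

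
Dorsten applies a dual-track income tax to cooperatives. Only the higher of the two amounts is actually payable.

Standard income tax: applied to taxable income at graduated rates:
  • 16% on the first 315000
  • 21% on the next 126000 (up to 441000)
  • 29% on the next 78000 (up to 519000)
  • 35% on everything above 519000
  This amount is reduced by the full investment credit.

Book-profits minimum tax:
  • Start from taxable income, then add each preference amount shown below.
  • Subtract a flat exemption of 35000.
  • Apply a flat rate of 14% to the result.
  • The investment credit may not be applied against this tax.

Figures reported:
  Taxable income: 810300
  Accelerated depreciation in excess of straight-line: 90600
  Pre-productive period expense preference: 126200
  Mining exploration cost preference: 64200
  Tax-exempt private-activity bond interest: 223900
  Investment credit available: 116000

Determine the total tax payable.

179228

Standard income tax:
  315000 × 16% = 50400
  126000 × 21% = 26460
  78000 × 29% = 22620
  291300 × 35% = 101955
  → 201435
  Less investment credit 116000 → 85435

Book-profits minimum tax:
  Adjusted income: 810300 + 90600 + 126200 + 64200 + 223900 = 1315200
  Less exemption 35000 → base 1280200
  1280200 × 14% = 179228

179228 > 85435, so the book-profits minimum tax is the binding amount.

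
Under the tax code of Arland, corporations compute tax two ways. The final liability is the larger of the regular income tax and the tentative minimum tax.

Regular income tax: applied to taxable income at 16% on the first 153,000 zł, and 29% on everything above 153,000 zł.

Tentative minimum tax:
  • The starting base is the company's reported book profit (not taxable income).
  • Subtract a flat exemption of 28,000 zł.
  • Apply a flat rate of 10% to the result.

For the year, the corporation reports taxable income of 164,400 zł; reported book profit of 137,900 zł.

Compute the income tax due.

Tentative minimum tax:
  Base (reported book profit): 137,900 zł
  Less exemption 28,000 zł → base 109,900 zł
  109,900 zł × 10% = 10,990 zł

Regular income tax:
  153,000 zł × 16% = 24,480 zł
  11,400 zł × 29% = 3,306 zł
  → 27,786 zł

27,786 zł > 10,990 zł, so the regular income tax governs.

27,786 zł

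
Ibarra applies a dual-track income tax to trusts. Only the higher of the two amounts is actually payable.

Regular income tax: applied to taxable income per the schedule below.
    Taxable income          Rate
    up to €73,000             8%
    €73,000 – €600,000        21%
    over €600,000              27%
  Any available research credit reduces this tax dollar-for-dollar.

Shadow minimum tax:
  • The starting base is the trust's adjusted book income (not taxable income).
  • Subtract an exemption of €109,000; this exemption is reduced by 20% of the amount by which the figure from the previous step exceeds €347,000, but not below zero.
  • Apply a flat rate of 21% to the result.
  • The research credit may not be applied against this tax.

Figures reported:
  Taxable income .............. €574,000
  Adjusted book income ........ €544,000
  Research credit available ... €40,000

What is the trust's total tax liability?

Shadow minimum tax:
  Base (adjusted book income): €544,000
  Exemption: €109,000 − 20% × (€544,000 − €347,000) = €109,000 − €39,400 = €69,600
  Base: €544,000 − €69,600 = €474,400
  €474,400 × 21% = €99,624

Regular income tax:
  €73,000 × 8% = €5,840
  €501,000 × 21% = €105,210
  → €111,050
  Less research credit €40,000 → €71,050

€99,624 > €71,050, so the shadow minimum tax is the binding amount.

€99,624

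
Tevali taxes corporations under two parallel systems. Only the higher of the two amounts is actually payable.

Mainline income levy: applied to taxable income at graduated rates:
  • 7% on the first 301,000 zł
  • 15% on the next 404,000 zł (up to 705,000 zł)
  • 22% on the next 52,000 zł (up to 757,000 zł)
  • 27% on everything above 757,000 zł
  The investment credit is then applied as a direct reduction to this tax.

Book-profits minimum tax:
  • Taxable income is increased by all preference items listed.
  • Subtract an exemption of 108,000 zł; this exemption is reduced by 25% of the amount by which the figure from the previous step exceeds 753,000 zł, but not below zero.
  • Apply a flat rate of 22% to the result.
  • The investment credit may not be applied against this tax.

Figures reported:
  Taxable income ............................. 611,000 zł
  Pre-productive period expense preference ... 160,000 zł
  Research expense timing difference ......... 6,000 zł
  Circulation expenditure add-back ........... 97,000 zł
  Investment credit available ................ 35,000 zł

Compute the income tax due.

175,175 zł

Mainline income levy:
  301,000 zł × 7% = 21,070 zł
  310,000 zł × 15% = 46,500 zł
  → 67,570 zł
  Less investment credit 35,000 zł → 32,570 zł

Book-profits minimum tax:
  Adjusted income: 611,000 zł + 160,000 zł + 6,000 zł + 97,000 zł = 874,000 zł
  Exemption: 108,000 zł − 25% × (874,000 zł − 753,000 zł) = 108,000 zł − 30,250 zł = 77,750 zł
  Base: 874,000 zł − 77,750 zł = 796,250 zł
  796,250 zł × 22% = 175,175 zł

175,175 zł > 32,570 zł, so the book-profits minimum tax is the binding amount.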